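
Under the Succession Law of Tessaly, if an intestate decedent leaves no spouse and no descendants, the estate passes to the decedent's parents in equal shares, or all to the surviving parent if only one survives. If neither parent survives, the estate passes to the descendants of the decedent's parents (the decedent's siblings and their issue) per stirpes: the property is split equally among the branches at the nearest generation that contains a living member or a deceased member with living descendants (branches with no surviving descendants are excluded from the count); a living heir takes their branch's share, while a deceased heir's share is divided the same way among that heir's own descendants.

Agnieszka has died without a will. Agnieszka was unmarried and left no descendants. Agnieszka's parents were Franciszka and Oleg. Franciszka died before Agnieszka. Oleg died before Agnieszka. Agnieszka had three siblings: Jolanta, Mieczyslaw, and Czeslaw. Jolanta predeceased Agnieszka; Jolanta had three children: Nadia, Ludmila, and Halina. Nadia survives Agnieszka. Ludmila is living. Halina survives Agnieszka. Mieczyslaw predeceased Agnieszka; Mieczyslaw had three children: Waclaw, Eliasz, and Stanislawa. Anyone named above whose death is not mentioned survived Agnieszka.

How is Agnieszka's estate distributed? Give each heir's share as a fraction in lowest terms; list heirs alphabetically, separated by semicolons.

Neither parent survives and there are no descendants, so the estate passes to Agnieszka's siblings and their issue per stirpes.
The estate is divided into 3 equal shares of 1/3 among Jolanta, Mieczyslaw, Czeslaw.
Jolanta predeceased; the 1/3 allotted to Jolanta's branch passes to Jolanta's issue by representation.
The 1/3 is divided into 3 equal shares of 1/9 among Nadia, Ludmila, Halina.
Nadia is living and takes 1/9.
Ludmila is living and takes 1/9.
Halina is living and takes 1/9.
Mieczyslaw predeceased; the 1/3 allotted to Mieczyslaw's branch passes to Mieczyslaw's issue by representation.
The 1/3 is divided into 3 equal shares of 1/9 among Waclaw, Eliasz, Stanislawa.
Waclaw is living and takes 1/9.
Eliasz is living and takes 1/9.
Stanislawa is living and takes 1/9.
Czeslaw is living and takes 1/3.

Czeslaw 1/3; Eliasz 1/9; Halina 1/9; Ludmila 1/9; Nadia 1/9; Stanislawa 1/9; Waclaw 1/9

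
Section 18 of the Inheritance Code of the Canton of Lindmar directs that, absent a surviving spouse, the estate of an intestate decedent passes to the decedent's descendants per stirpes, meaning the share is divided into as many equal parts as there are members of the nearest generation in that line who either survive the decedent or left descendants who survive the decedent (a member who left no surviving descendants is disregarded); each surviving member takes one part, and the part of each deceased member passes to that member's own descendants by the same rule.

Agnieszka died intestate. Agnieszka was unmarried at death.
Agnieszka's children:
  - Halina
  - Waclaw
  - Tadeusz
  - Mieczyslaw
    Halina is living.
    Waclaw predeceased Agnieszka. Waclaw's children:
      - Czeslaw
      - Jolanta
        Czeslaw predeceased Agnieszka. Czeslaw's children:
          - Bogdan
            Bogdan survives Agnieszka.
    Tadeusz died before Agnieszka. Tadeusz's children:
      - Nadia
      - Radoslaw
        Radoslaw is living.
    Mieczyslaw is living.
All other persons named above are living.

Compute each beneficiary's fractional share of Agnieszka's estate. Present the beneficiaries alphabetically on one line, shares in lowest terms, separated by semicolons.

There is no surviving spouse, so the entire estate passes to Agnieszka's descendants per stirpes.
The estate is divided into 4 equal shares of 1/4 among Halina, Waclaw, Tadeusz, Mieczyslaw.
Halina is living and takes 1/4.
Waclaw predeceased; the 1/4 allotted to Waclaw's branch passes to Waclaw's issue by representation.
The 1/4 is divided into 2 equal shares of 1/8 among Czeslaw, Jolanta.
Czeslaw predeceased; the 1/8 allotted to Czeslaw's branch passes to Czeslaw's issue by representation.
Bogdan is the sole taker at this level and receives the full 1/8.
Jolanta is living and takes 1/8.
Tadeusz predeceased; the 1/4 allotted to Tadeusz's branch passes to Tadeusz's issue by representation.
The 1/4 is divided into 2 equal shares of 1/8 among Nadia, Radoslaw.
Nadia is living and takes 1/8.
Radoslaw is living and takes 1/8.
Mieczyslaw is living and takes 1/4.

Bogdan 1/8; Halina 1/4; Jolanta 1/8; Mieczyslaw 1/4; Nadia 1/8; Radoslaw 1/8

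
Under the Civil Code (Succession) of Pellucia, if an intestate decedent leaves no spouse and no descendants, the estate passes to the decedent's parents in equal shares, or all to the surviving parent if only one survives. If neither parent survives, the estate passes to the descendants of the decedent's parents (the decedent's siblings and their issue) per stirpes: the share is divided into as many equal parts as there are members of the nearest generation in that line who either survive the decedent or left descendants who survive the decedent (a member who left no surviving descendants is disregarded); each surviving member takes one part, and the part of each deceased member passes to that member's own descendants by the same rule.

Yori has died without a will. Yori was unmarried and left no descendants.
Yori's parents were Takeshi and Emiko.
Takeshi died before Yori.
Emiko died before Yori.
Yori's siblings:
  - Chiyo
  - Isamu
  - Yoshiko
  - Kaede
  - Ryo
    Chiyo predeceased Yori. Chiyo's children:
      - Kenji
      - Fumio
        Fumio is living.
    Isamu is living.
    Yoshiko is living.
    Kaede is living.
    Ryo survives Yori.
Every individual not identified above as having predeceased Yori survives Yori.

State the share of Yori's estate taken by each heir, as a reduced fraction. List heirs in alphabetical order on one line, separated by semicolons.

Fumio 1/10; Isamu 1/5; Kaede 1/5; Kenji 1/10; Ryo 1/5; Yoshiko 1/5

Neither parent survives and there are no descendants, so the estate passes to Yori's siblings and their issue per stirpes.
The estate is divided into 5 equal shares of 1/5 among Chiyo, Isamu, Yoshiko, Kaede, Ryo.
Chiyo predeceased; the 1/5 allotted to Chiyo's branch passes to Chiyo's issue by representation.
The 1/5 is divided into 2 equal shares of 1/10 among Kenji, Fumio.
Kenji is living and takes 1/10.
Fumio is living and takes 1/10.
Isamu is living and takes 1/5.
Yoshiko is living and takes 1/5.
Kaede is living and takes 1/5.
Ryo is living and takes 1/5.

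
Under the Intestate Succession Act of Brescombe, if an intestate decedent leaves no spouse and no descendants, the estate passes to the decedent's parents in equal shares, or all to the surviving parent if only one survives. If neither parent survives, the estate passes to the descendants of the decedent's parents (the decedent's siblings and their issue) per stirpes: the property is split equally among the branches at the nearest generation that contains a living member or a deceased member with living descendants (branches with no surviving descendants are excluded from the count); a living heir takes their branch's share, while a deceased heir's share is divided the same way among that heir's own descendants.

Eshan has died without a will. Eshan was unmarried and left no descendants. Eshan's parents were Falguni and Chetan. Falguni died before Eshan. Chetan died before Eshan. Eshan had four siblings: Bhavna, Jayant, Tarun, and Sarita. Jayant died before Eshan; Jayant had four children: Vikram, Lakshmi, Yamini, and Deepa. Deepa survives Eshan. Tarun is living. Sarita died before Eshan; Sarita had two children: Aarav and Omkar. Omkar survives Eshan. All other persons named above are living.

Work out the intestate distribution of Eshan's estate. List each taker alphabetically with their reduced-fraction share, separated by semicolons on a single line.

Aarav 1/8; Bhavna 1/4; Deepa 1/16; Lakshmi 1/16; Omkar 1/8; Tarun 1/4; Vikram 1/16; Yamini 1/16

Neither parent survives and there are no descendants, so the estate passes to Eshan's siblings and their issue per stirpes.
The estate is divided into 4 equal shares of 1/4 among Bhavna, Jayant, Tarun, Sarita.
Bhavna is living and takes 1/4.
Jayant predeceased; the 1/4 allotted to Jayant's branch passes to Jayant's issue by representation.
The 1/4 is divided into 4 equal shares of 1/16 among Vikram, Lakshmi, Yamini, Deepa.
Vikram is living and takes 1/16.
Lakshmi is living and takes 1/16.
Yamini is living and takes 1/16.
Deepa is living and takes 1/16.
Tarun is living and takes 1/4.
Sarita predeceased; the 1/4 allotted to Sarita's branch passes to Sarita's issue by representation.
The 1/4 is divided into 2 equal shares of 1/8 among Aarav, Omkar.
Aarav is living and takes 1/8.
Omkar is living and takes 1/8.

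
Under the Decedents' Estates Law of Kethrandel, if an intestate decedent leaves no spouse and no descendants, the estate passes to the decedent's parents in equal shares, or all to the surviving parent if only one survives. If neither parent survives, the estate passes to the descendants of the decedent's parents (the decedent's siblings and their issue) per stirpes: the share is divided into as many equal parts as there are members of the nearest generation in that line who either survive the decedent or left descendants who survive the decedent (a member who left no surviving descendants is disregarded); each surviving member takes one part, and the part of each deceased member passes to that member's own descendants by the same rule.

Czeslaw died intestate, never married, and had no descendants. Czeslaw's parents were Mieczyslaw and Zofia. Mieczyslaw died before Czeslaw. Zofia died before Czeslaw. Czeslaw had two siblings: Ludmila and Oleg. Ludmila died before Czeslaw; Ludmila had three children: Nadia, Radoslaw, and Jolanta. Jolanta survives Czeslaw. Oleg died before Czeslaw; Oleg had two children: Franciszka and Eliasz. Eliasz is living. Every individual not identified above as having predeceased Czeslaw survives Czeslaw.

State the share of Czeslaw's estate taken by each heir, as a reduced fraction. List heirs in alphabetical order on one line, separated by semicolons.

Eliasz 1/4; Franciszka 1/4; Jolanta 1/6; Nadia 1/6; Radoslaw 1/6

Neither parent survives and there are no descendants, so the estate passes to Czeslaw's siblings and their issue per stirpes.
The estate is divided into 2 equal shares of 1/2 among Ludmila, Oleg.
Ludmila predeceased; the 1/2 allotted to Ludmila's branch passes to Ludmila's issue by representation.
The 1/2 is divided into 3 equal shares of 1/6 among Nadia, Radoslaw, Jolanta.
Nadia is living and takes 1/6.
Radoslaw is living and takes 1/6.
Jolanta is living and takes 1/6.
Oleg predeceased; the 1/2 allotted to Oleg's branch passes to Oleg's issue by representation.
The 1/2 is divided into 2 equal shares of 1/4 among Franciszka, Eliasz.
Franciszka is living and takes 1/4.
Eliasz is living and takes 1/4.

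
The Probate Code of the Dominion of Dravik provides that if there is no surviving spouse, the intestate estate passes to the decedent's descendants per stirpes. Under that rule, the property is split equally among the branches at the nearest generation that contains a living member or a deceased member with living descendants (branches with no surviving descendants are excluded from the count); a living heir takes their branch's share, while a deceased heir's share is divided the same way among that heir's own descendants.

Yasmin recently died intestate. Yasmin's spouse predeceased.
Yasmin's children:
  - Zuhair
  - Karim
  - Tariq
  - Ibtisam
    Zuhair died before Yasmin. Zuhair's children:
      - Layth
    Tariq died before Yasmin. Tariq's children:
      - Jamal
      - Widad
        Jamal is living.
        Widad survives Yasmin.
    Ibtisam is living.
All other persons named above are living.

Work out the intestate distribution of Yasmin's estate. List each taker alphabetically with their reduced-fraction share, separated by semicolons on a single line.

Ibtisam 1/4; Jamal 1/8; Karim 1/4; Layth 1/4; Widad 1/8

There is no surviving spouse, so the entire estate passes to Yasmin's descendants per stirpes.
The estate is divided into 4 equal shares of 1/4 among Zuhair, Karim, Tariq, Ibtisam.
Zuhair predeceased; the 1/4 allotted to Zuhair's branch passes to Zuhair's issue by representation.
Layth is the sole taker at this level and receives the full 1/4.
Karim is living and takes 1/4.
Tariq predeceased; the 1/4 allotted to Tariq's branch passes to Tariq's issue by representation.
The 1/4 is divided into 2 equal shares of 1/8 among Jamal, Widad.
Jamal is living and takes 1/8.
Widad is living and takes 1/8.
Ibtisam is living and takes 1/4.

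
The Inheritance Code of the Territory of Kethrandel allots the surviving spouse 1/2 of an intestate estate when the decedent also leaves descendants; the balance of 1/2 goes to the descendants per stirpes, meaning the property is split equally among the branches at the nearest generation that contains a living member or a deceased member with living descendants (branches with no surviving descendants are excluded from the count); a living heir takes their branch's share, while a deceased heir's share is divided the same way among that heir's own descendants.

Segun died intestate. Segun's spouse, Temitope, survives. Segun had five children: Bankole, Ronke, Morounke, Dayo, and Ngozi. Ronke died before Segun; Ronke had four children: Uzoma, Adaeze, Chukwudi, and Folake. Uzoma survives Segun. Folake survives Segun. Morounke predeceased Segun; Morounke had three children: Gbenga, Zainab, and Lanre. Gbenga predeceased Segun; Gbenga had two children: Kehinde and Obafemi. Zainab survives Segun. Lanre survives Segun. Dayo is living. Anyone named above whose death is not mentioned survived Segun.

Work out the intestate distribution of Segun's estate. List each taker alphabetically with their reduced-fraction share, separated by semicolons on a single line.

Adaeze 1/40; Bankole 1/10; Chukwudi 1/40; Dayo 1/10; Folake 1/40; Kehinde 1/60; Lanre 1/30; Ngozi 1/10; Obafemi 1/60; Temitope 1/2; Uzoma 1/40; Zainab 1/30

Temitope, as surviving spouse, takes 1/2.
The remaining 1/2 passes to Segun's descendants per stirpes.
The 1/2 is divided into 5 equal shares of 1/10 among Bankole, Ronke, Morounke, Dayo, Ngozi.
Bankole is living and takes 1/10.
Ronke predeceased; the 1/10 allotted to Ronke's branch passes to Ronke's issue by representation.
The 1/10 is divided into 4 equal shares of 1/40 among Uzoma, Adaeze, Chukwudi, Folake.
Uzoma is living and takes 1/40.
Adaeze is living and takes 1/40.
Chukwudi is living and takes 1/40.
Folake is living and takes 1/40.
Morounke predeceased; the 1/10 allotted to Morounke's branch passes to Morounke's issue by representation.
The 1/10 is divided into 3 equal shares of 1/30 among Gbenga, Zainab, Lanre.
Gbenga predeceased; the 1/30 allotted to Gbenga's branch passes to Gbenga's issue by representation.
The 1/30 is divided into 2 equal shares of 1/60 among Kehinde, Obafemi.
Kehinde is living and takes 1/60.
Obafemi is living and takes 1/60.
Zainab is living and takes 1/30.
Lanre is living and takes 1/30.
Dayo is living and takes 1/10.
Ngozi is living and takes 1/10.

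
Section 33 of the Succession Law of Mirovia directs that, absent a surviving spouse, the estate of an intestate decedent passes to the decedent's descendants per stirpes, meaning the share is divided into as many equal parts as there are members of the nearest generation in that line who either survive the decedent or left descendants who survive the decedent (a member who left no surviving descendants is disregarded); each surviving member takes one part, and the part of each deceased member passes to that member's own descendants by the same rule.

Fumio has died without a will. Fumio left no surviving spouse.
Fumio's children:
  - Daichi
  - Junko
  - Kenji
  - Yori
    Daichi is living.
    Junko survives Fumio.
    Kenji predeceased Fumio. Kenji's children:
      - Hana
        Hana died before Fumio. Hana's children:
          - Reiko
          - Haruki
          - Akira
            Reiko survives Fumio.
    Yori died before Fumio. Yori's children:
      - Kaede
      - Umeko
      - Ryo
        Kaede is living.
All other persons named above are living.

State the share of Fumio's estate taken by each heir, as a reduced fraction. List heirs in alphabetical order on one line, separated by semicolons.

Akira 1/12; Daichi 1/4; Haruki 1/12; Junko 1/4; Kaede 1/12; Reiko 1/12; Ryo 1/12; Umeko 1/12

There is no surviving spouse, so the entire estate passes to Fumio's descendants per stirpes.
The estate is divided into 4 equal shares of 1/4 among Daichi, Junko, Kenji, Yori.
Daichi is living and takes 1/4.
Junko is living and takes 1/4.
Kenji predeceased; the 1/4 allotted to Kenji's branch passes to Kenji's issue by representation.
Hana's line is the sole branch at this level, so the full 1/4 passes to Hana's issue by representation.
The 1/4 is divided into 3 equal shares of 1/12 among Reiko, Haruki, Akira.
Reiko is living and takes 1/12.
Haruki is living and takes 1/12.
Akira is living and takes 1/12.
Yori predeceased; the 1/4 allotted to Yori's branch passes to Yori's issue by representation.
The 1/4 is divided into 3 equal shares of 1/12 among Kaede, Umeko, Ryo.
Kaede is living and takes 1/12.
Umeko is living and takes 1/12.
Ryo is living and takes 1/12.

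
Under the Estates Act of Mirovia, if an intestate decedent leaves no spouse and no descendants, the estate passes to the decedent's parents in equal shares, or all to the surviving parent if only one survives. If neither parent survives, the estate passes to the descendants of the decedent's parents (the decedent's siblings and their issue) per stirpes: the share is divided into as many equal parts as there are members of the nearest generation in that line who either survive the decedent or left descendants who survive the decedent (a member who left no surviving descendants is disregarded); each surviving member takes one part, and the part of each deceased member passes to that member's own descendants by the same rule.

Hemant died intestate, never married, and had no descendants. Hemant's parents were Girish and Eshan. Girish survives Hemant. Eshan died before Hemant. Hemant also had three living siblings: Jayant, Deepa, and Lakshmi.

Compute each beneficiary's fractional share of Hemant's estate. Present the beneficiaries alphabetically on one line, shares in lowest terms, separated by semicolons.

Girish 1

Only one parent, Girish, survives, so Girish takes the entire estate. The siblings take nothing because a surviving parent has priority.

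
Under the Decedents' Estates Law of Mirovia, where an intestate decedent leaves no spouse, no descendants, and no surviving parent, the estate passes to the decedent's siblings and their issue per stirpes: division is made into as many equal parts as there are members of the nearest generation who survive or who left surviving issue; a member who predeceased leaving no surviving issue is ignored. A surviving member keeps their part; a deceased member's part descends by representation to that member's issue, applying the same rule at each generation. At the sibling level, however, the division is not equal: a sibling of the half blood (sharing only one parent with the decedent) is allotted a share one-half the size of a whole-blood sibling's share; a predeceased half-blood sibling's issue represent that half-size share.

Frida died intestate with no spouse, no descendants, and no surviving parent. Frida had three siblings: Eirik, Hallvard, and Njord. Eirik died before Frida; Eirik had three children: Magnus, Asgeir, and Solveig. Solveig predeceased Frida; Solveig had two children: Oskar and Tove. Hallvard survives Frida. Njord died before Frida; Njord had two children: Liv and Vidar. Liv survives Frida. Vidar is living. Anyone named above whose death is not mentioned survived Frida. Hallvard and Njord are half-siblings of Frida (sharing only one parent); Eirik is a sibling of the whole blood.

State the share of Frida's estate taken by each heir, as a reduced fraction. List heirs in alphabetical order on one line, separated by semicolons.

No spouse, descendants, or parent survives, so the estate passes to Frida's siblings per stirpes.
Half-blood siblings count for one-half the weight of whole-blood siblings at the initial division.
Dividing 1 in proportion to weights (total weight 2): Eirik (weight 1) → 1/2; Hallvard (weight 1/2) → 1/4; Njord (weight 1/2) → 1/4.
Eirik predeceased; the 1/2 allotted to Eirik's branch passes to Eirik's issue by representation.
The 1/2 is divided into 3 equal shares of 1/6 among Magnus, Asgeir, Solveig.
Magnus is living and takes 1/6.
Asgeir is living and takes 1/6.
Solveig predeceased; the 1/6 allotted to Solveig's branch passes to Solveig's issue by representation.
The 1/6 is divided into 2 equal shares of 1/12 among Oskar, Tove.
Oskar is living and takes 1/12.
Tove is living and takes 1/12.
Hallvard is living and takes 1/4.
Njord predeceased; the 1/4 allotted to Njord's branch passes to Njord's issue by representation.
The 1/4 is divided into 2 equal shares of 1/8 among Liv, Vidar.
Liv is living and takes 1/8.
Vidar is living and takes 1/8.

Asgeir 1/6; Hallvard 1/4; Liv 1/8; Magnus 1/6; Oskar 1/12; Tove 1/12; Vidar 1/8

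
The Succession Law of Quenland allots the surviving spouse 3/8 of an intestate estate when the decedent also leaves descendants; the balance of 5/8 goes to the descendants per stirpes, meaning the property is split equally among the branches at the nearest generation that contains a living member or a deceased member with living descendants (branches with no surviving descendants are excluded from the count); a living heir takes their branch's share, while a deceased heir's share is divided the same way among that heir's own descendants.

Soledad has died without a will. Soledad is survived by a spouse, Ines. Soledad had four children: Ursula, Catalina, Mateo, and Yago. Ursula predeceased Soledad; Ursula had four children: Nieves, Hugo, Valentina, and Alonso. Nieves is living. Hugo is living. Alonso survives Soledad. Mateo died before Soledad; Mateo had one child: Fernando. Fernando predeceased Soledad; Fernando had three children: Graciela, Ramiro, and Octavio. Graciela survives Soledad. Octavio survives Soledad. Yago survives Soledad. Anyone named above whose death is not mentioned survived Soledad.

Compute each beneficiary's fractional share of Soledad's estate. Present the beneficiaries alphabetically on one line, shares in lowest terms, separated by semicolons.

Ines, as surviving spouse, takes 3/8.
The remaining 5/8 passes to Soledad's descendants per stirpes.
The 5/8 is divided into 4 equal shares of 5/32 among Ursula, Catalina, Mateo, Yago.
Ursula predeceased; the 5/32 allotted to Ursula's branch passes to Ursula's issue by representation.
The 5/32 is divided into 4 equal shares of 5/128 among Nieves, Hugo, Valentina, Alonso.
Nieves is living and takes 5/128.
Hugo is living and takes 5/128.
Valentina is living and takes 5/128.
Alonso is living and takes 5/128.
Catalina is living and takes 5/32.
Mateo predeceased; the 5/32 allotted to Mateo's branch passes to Mateo's issue by representation.
Fernando's line is the sole branch at this level, so the full 5/32 passes to Fernando's issue by representation.
The 5/32 is divided into 3 equal shares of 5/96 among Graciela, Ramiro, Octavio.
Graciela is living and takes 5/96.
Ramiro is living and takes 5/96.
Octavio is living and takes 5/96.
Yago is living and takes 5/32.

Alonso 5/128; Catalina 5/32; Graciela 5/96; Hugo 5/128; Ines 3/8; Nieves 5/128; Octavio 5/96; Ramiro 5/96; Valentina 5/128; Yago 5/32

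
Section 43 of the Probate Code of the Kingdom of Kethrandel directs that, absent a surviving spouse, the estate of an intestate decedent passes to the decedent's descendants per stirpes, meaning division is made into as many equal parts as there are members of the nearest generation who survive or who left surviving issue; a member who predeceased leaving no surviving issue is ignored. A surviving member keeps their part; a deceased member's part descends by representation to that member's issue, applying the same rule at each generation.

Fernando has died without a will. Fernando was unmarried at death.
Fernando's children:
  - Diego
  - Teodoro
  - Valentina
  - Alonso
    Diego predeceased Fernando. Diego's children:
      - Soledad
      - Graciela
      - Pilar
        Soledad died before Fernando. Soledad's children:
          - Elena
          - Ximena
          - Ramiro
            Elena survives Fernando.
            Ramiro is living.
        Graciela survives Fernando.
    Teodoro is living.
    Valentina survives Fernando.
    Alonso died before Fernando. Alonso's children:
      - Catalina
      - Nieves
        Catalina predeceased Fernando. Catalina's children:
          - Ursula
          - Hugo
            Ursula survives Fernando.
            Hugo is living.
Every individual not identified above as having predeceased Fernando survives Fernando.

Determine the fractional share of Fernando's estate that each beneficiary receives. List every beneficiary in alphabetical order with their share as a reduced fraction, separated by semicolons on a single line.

Elena 1/36; Graciela 1/12; Hugo 1/16; Nieves 1/8; Pilar 1/12; Ramiro 1/36; Teodoro 1/4; Ursula 1/16; Valentina 1/4; Ximena 1/36

There is no surviving spouse, so the entire estate passes to Fernando's descendants per stirpes.
The estate is divided into 4 equal shares of 1/4 among Diego, Teodoro, Valentina, Alonso.
Diego predeceased; the 1/4 allotted to Diego's branch passes to Diego's issue by representation.
The 1/4 is divided into 3 equal shares of 1/12 among Soledad, Graciela, Pilar.
Soledad predeceased; the 1/12 allotted to Soledad's branch passes to Soledad's issue by representation.
The 1/12 is divided into 3 equal shares of 1/36 among Elena, Ximena, Ramiro.
Elena is living and takes 1/36.
Ximena is living and takes 1/36.
Ramiro is living and takes 1/36.
Graciela is living and takes 1/12.
Pilar is living and takes 1/12.
Teodoro is living and takes 1/4.
Valentina is living and takes 1/4.
Alonso predeceased; the 1/4 allotted to Alonso's branch passes to Alonso's issue by representation.
The 1/4 is divided into 2 equal shares of 1/8 among Catalina, Nieves.
Catalina predeceased; the 1/8 allotted to Catalina's branch passes to Catalina's issue by representation.
The 1/8 is divided into 2 equal shares of 1/16 among Ursula, Hugo.
Ursula is living and takes 1/16.
Hugo is living and takes 1/16.
Nieves is living and takes 1/8.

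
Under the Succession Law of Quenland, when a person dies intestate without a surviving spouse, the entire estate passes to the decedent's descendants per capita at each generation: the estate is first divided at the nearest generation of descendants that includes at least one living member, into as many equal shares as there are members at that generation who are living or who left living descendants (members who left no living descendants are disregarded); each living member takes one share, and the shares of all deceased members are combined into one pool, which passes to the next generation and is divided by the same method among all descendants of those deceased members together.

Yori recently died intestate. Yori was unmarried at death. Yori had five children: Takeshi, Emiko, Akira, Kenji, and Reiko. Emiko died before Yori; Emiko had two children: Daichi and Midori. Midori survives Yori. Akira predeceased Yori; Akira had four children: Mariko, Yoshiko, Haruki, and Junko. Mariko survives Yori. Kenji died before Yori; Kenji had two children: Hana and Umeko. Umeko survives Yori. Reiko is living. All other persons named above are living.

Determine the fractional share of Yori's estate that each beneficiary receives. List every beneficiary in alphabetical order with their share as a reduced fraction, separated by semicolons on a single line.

There is no surviving spouse, so the entire estate passes to Yori's descendants per capita at each generation.
At generation 1 (Takeshi, Emiko, Akira, Kenji, Reiko) there are 5 shares of (1)/5 = 1/5 each.
Living: Takeshi and Reiko — each takes 1/5.
Deceased: Emiko, Akira, and Kenji. Their combined 3/5 is pooled and carried to generation 2.
At generation 2 (Daichi, Midori, Mariko, Yoshiko, Haruki, Junko, Hana, Umeko) there are 8 shares of (3/5)/8 = 3/40 each.
Living: Daichi, Midori, Mariko, Yoshiko, Haruki, Junko, Hana, and Umeko — each takes 3/40.

Daichi 3/40; Hana 3/40; Haruki 3/40; Junko 3/40; Mariko 3/40; Midori 3/40; Reiko 1/5; Takeshi 1/5; Umeko 3/40; Yoshiko 3/40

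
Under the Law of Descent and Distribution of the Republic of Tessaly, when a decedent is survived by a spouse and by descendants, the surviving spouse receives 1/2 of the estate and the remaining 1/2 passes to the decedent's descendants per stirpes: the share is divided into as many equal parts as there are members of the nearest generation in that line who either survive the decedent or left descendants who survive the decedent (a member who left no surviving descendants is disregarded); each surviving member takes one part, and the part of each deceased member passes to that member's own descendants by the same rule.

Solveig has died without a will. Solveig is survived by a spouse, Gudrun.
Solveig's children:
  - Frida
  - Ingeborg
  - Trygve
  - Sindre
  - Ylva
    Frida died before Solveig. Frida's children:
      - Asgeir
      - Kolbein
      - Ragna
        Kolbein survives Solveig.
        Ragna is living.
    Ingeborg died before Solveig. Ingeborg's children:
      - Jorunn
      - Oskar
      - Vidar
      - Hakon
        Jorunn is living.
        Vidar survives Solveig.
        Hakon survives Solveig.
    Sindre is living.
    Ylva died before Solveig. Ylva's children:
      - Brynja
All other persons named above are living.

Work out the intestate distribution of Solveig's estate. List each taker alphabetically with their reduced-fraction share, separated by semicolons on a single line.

Asgeir 1/30; Brynja 1/10; Gudrun 1/2; Hakon 1/40; Jorunn 1/40; Kolbein 1/30; Oskar 1/40; Ragna 1/30; Sindre 1/10; Trygve 1/10; Vidar 1/40

Gudrun, as surviving spouse, takes 1/2.
The remaining 1/2 passes to Solveig's descendants per stirpes.
The 1/2 is divided into 5 equal shares of 1/10 among Frida, Ingeborg, Trygve, Sindre, Ylva.
Frida predeceased; the 1/10 allotted to Frida's branch passes to Frida's issue by representation.
The 1/10 is divided into 3 equal shares of 1/30 among Asgeir, Kolbein, Ragna.
Asgeir is living and takes 1/30.
Kolbein is living and takes 1/30.
Ragna is living and takes 1/30.
Ingeborg predeceased; the 1/10 allotted to Ingeborg's branch passes to Ingeborg's issue by representation.
The 1/10 is divided into 4 equal shares of 1/40 among Jorunn, Oskar, Vidar, Hakon.
Jorunn is living and takes 1/40.
Oskar is living and takes 1/40.
Vidar is living and takes 1/40.
Hakon is living and takes 1/40.
Trygve is living and takes 1/10.
Sindre is living and takes 1/10.
Ylva predeceased; the 1/10 allotted to Ylva's branch passes to Ylva's issue by representation.
Brynja is the sole taker at this level and receives the full 1/10.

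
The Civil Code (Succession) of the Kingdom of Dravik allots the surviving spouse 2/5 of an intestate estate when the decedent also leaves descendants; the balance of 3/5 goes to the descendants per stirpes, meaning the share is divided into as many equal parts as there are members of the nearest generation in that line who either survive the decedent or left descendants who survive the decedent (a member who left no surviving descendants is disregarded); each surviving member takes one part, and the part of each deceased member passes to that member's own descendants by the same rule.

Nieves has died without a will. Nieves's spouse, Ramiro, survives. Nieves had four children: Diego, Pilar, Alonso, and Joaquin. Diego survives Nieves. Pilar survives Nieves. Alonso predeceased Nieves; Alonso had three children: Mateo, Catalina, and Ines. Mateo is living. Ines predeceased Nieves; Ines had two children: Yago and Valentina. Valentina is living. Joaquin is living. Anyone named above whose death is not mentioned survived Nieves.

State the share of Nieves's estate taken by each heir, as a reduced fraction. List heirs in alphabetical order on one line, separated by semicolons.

Catalina 1/20; Diego 3/20; Joaquin 3/20; Mateo 1/20; Pilar 3/20; Ramiro 2/5; Valentina 1/40; Yago 1/40

Ramiro, as surviving spouse, takes 2/5.
The remaining 3/5 passes to Nieves's descendants per stirpes.
The 3/5 is divided into 4 equal shares of 3/20 among Diego, Pilar, Alonso, Joaquin.
Diego is living and takes 3/20.
Pilar is living and takes 3/20.
Alonso predeceased; the 3/20 allotted to Alonso's branch passes to Alonso's issue by representation.
The 3/20 is divided into 3 equal shares of 1/20 among Mateo, Catalina, Ines.
Mateo is living and takes 1/20.
Catalina is living and takes 1/20.
Ines predeceased; the 1/20 allotted to Ines's branch passes to Ines's issue by representation.
The 1/20 is divided into 2 equal shares of 1/40 among Yago, Valentina.
Yago is living and takes 1/40.
Valentina is living and takes 1/40.
Joaquin is living and takes 3/20.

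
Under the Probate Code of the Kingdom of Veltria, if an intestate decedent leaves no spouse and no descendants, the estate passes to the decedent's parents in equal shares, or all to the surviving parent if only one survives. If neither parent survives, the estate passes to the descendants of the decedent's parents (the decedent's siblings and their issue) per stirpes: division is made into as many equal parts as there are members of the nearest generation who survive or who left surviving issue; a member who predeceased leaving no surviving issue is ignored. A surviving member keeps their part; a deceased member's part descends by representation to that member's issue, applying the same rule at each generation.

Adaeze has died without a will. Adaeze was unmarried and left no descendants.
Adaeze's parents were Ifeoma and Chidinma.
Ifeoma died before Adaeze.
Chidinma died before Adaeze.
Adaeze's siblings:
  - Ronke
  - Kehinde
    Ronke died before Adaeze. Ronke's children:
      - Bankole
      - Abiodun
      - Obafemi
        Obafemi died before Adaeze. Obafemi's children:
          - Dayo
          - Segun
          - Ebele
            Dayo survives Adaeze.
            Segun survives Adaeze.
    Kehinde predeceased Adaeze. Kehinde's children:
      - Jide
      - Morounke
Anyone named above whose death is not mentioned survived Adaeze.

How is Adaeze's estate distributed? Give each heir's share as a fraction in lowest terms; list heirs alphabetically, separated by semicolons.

Abiodun 1/6; Bankole 1/6; Dayo 1/18; Ebele 1/18; Jide 1/4; Morounke 1/4; Segun 1/18

Neither parent survives and there are no descendants, so the estate passes to Adaeze's siblings and their issue per stirpes.
The estate is divided into 2 equal shares of 1/2 among Ronke, Kehinde.
Ronke predeceased; the 1/2 allotted to Ronke's branch passes to Ronke's issue by representation.
The 1/2 is divided into 3 equal shares of 1/6 among Bankole, Abiodun, Obafemi.
Bankole is living and takes 1/6.
Abiodun is living and takes 1/6.
Obafemi predeceased; the 1/6 allotted to Obafemi's branch passes to Obafemi's issue by representation.
The 1/6 is divided into 3 equal shares of 1/18 among Dayo, Segun, Ebele.
Dayo is living and takes 1/18.
Segun is living and takes 1/18.
Ebele is living and takes 1/18.
Kehinde predeceased; the 1/2 allotted to Kehinde's branch passes to Kehinde's issue by representation.
The 1/2 is divided into 2 equal shares of 1/4 among Jide, Morounke.
Jide is living and takes 1/4.
Morounke is living and takes 1/4.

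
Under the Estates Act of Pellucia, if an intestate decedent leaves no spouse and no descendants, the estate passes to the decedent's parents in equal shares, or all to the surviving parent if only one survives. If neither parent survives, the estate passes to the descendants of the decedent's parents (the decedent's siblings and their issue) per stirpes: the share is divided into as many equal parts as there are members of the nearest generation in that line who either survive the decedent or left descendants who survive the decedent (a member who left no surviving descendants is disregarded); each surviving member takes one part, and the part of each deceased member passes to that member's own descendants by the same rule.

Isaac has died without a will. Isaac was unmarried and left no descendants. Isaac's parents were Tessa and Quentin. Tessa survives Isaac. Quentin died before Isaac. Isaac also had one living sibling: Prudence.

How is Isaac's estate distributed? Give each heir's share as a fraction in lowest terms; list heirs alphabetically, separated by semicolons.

Only one parent, Tessa, survives, so Tessa takes the entire estate. The siblings take nothing because a surviving parent has priority.

Tessa 1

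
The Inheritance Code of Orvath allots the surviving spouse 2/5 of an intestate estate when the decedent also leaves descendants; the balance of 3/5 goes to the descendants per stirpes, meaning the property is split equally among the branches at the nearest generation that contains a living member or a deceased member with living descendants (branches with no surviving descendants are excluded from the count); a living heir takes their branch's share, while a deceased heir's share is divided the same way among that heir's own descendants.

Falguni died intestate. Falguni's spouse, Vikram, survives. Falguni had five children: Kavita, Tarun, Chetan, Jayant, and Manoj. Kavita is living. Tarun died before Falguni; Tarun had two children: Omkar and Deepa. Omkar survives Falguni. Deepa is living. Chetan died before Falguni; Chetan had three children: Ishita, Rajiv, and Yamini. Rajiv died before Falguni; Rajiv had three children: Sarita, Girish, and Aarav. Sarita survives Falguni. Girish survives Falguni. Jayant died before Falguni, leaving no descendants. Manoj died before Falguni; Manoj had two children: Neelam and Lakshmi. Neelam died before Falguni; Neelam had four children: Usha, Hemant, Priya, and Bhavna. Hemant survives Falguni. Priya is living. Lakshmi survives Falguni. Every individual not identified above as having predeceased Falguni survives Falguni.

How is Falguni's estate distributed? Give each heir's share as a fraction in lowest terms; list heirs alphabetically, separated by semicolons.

Aarav 1/60; Bhavna 3/160; Deepa 3/40; Girish 1/60; Hemant 3/160; Ishita 1/20; Kavita 3/20; Lakshmi 3/40; Omkar 3/40; Priya 3/160; Sarita 1/60; Usha 3/160; Vikram 2/5; Yamini 1/20

Vikram, as surviving spouse, takes 2/5.
The remaining 3/5 passes to Falguni's descendants per stirpes.
Jayant left no surviving issue, so that branch lapses and is disregarded.
The 3/5 is divided into 4 equal shares of 3/20 among Kavita, Tarun, Chetan, Manoj.
Kavita is living and takes 3/20.
Tarun predeceased; the 3/20 allotted to Tarun's branch passes to Tarun's issue by representation.
The 3/20 is divided into 2 equal shares of 3/40 among Omkar, Deepa.
Omkar is living and takes 3/40.
Deepa is living and takes 3/40.
Chetan predeceased; the 3/20 allotted to Chetan's branch passes to Chetan's issue by representation.
The 3/20 is divided into 3 equal shares of 1/20 among Ishita, Rajiv, Yamini.
Ishita is living and takes 1/20.
Rajiv predeceased; the 1/20 allotted to Rajiv's branch passes to Rajiv's issue by representation.
The 1/20 is divided into 3 equal shares of 1/60 among Sarita, Girish, Aarav.
Sarita is living and takes 1/60.
Girish is living and takes 1/60.
Aarav is living and takes 1/60.
Yamini is living and takes 1/20.
Manoj predeceased; the 3/20 allotted to Manoj's branch passes to Manoj's issue by representation.
The 3/20 is divided into 2 equal shares of 3/40 among Neelam, Lakshmi.
Neelam predeceased; the 3/40 allotted to Neelam's branch passes to Neelam's issue by representation.
The 3/40 is divided into 4 equal shares of 3/160 among Usha, Hemant, Priya, Bhavna.
Usha is living and takes 3/160.
Hemant is living and takes 3/160.
Priya is living and takes 3/160.
Bhavna is living and takes 3/160.
Lakshmi is living and takes 3/40.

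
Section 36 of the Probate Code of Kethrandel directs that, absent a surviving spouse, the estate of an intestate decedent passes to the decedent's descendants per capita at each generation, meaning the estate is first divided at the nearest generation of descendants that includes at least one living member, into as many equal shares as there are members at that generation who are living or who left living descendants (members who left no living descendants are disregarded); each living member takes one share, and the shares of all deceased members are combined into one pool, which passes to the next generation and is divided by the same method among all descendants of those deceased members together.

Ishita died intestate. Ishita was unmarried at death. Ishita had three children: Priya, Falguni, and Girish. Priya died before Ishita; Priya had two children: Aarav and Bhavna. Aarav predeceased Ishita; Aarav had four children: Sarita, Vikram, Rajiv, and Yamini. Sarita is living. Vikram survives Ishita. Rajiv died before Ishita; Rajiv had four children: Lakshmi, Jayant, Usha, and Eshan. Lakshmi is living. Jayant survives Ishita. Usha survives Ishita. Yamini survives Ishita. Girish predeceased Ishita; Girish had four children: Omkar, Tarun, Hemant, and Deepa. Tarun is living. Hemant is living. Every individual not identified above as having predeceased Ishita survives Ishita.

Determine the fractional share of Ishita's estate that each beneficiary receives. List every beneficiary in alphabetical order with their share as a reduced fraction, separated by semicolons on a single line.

There is no surviving spouse, so the entire estate passes to Ishita's descendants per capita at each generation.
At generation 1 (Priya, Falguni, Girish) there are 3 shares of (1)/3 = 1/3 each.
Living: Falguni — each takes 1/3.
Deceased: Priya and Girish. Their combined 2/3 is pooled and carried to generation 2.
At generation 2 (Aarav, Bhavna, Omkar, Tarun, Hemant, Deepa) there are 6 shares of (2/3)/6 = 1/9 each.
Living: Bhavna, Omkar, Tarun, Hemant, and Deepa — each takes 1/9.
Deceased: Aarav. That 1/9 share is carried to generation 3.
At generation 3 (Sarita, Vikram, Rajiv, Yamini) there are 4 shares of (1/9)/4 = 1/36 each.
Living: Sarita, Vikram, and Yamini — each takes 1/36.
Deceased: Rajiv. That 1/36 share is carried to generation 4.
At generation 4 (Lakshmi, Jayant, Usha, Eshan) there are 4 shares of (1/36)/4 = 1/144 each.
Living: Lakshmi, Jayant, Usha, and Eshan — each takes 1/144.

Bhavna 1/9; Deepa 1/9; Eshan 1/144; Falguni 1/3; Hemant 1/9; Jayant 1/144; Lakshmi 1/144; Omkar 1/9; Sarita 1/36; Tarun 1/9; Usha 1/144; Vikram 1/36; Yamini 1/36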